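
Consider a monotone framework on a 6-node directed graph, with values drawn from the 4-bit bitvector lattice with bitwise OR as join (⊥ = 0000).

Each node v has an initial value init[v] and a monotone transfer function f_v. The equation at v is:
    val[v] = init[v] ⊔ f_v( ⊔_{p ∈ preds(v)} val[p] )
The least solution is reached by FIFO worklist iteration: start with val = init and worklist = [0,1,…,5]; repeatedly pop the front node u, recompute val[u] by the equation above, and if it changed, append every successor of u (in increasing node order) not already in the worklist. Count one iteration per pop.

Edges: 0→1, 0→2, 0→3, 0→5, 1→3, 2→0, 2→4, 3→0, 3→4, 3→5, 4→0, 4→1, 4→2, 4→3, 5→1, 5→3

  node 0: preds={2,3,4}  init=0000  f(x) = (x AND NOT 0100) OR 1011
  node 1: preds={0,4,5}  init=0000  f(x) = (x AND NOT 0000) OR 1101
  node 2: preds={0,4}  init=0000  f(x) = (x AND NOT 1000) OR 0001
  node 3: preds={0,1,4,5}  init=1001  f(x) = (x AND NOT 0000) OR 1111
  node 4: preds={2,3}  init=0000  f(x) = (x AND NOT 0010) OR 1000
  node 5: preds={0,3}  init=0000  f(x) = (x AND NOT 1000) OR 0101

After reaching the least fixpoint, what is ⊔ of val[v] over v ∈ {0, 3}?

Worklist (12 pops):
  #1 pop 0: in=1001 → 1011 (was 0000); enqueue []
  #2 pop 1: in=1011 → 1111 (was 0000); enqueue []
  #3 pop 2: in=1011 → 0011 (was 0000); enqueue [0]
  #4 pop 3: in=1111 → 1111 (was 1001); enqueue []
  #5 pop 4: in=1111 → 1101 (was 0000); enqueue [1,2,3]
  #6 pop 5: in=1111 → 0111 (was 0000); enqueue []
  #7 pop 0: in=1111 → 1011 (no change)
  #8 pop 1: in=1111 → 1111 (no change)
  #9 pop 2: in=1111 → 0111 (was 0011); enqueue [0,4]
  #10 pop 3: in=1111 → 1111 (no change)
  #11 pop 0: in=1111 → 1011 (no change)
  #12 pop 4: in=1111 → 1101 (no change)

Fixpoint:
  val[0] = 1011
  val[1] = 1111
  val[2] = 0111
  val[3] = 1111
  val[4] = 1101
  val[5] = 0111

1111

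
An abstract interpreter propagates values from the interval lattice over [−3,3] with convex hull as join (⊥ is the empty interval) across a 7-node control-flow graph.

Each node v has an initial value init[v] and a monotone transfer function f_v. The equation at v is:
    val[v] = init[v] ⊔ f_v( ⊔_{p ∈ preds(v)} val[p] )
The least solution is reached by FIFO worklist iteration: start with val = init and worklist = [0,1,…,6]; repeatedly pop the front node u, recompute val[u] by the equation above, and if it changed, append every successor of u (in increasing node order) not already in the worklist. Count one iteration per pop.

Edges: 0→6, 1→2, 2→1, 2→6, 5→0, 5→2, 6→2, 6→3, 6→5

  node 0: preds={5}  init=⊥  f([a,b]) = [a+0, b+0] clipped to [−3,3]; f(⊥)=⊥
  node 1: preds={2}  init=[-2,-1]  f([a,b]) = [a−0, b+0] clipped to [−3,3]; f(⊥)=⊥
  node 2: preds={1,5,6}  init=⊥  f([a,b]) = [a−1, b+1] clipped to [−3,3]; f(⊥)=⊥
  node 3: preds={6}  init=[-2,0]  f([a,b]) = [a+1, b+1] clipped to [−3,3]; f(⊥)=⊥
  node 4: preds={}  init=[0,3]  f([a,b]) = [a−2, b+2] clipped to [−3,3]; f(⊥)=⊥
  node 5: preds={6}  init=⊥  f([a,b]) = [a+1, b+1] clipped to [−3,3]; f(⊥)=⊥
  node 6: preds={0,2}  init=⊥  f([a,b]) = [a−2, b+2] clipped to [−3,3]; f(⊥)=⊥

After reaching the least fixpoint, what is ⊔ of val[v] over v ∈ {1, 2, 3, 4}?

[-3,3]

Trace (18 dequeues):
  [1] u=0 | in ⊥ | out ⊥ | ==
  [2] u=1 | in ⊥ | out [-2,-1] | ==
  [3] u=2 | in [-2,-1] | out [-3,0] | prev ⊥ | push {1}
  [4] u=3 | in ⊥ | out [-2,0] | ==
  [5] u=4 | in ⊥ | out [0,3] | ==
  [6] u=5 | in ⊥ | out ⊥ | ==
  [7] u=6 | in [-3,0] | out [-3,2] | prev ⊥ | push {2,3,5}
  [8] u=1 | in [-3,0] | out [-3,0] | prev [-2,-1] | push {}
  [9] u=2 | in [-3,2] | out [-3,3] | prev [-3,0] | push {1,6}
  [10] u=3 | in [-3,2] | out [-2,3] | prev [-2,0] | push {}
  [11] u=5 | in [-3,2] | out [-2,3] | prev ⊥ | push {0,2}
  [12] u=1 | in [-3,3] | out [-3,3] | prev [-3,0] | push {}
  [13] u=6 | in [-3,3] | out [-3,3] | prev [-3,2] | push {3,5}
  [14] u=0 | in [-2,3] | out [-2,3] | prev ⊥ | push {6}
  [15] u=2 | in [-3,3] | out [-3,3] | ==
  [16] u=3 | in [-3,3] | out [-2,3] | ==
  [17] u=5 | in [-3,3] | out [-2,3] | ==
  [18] u=6 | in [-3,3] | out [-3,3] | ==

Converged values:
  [0] [-2,3]
  [1] [-3,3]
  [2] [-3,3]
  [3] [-2,3]
  [4] [0,3]
  [5] [-2,3]
  [6] [-3,3]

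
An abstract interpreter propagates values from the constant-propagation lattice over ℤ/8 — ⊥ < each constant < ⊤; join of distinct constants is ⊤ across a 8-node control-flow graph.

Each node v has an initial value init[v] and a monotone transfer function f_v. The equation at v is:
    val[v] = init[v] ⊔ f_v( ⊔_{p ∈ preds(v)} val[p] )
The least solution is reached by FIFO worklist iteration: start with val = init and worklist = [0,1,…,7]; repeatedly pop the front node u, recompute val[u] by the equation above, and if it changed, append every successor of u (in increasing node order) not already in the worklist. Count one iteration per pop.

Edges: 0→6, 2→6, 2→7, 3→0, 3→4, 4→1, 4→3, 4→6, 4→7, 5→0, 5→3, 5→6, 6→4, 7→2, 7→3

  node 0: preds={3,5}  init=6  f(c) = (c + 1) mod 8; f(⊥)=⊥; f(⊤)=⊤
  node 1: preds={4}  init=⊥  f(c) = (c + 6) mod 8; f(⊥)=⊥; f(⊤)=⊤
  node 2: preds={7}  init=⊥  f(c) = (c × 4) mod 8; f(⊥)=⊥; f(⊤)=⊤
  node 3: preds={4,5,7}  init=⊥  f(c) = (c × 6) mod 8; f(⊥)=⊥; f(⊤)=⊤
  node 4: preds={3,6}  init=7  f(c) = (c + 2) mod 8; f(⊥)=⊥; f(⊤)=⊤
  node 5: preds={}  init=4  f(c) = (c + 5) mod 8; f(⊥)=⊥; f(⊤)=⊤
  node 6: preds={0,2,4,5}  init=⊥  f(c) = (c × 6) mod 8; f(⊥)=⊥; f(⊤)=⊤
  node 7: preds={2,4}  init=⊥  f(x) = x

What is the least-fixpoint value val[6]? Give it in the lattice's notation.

⊤

Iteration log — 15 steps:
  step 1. node 0  ⊔preds=4  new=⊤  old=6  +wl: 
  step 2. node 1  ⊔preds=7  new=5  old=⊥  +wl: 
  step 3. node 2  ⊔preds=⊥  new=⊥  stable
  step 4. node 3  ⊔preds=⊤  new=⊤  old=⊥  +wl: 0
  step 5. node 4  ⊔preds=⊤  new=⊤  old=7  +wl: 1,3
  step 6. node 5  ⊔preds=⊥  new=4  stable
  step 7. node 6  ⊔preds=⊤  new=⊤  old=⊥  +wl: 4
  step 8. node 7  ⊔preds=⊤  new=⊤  old=⊥  +wl: 2
  step 9. node 0  ⊔preds=⊤  new=⊤  stable
  step 10. node 1  ⊔preds=⊤  new=⊤  old=5  +wl: 
  step 11. node 3  ⊔preds=⊤  new=⊤  stable
  step 12. node 4  ⊔preds=⊤  new=⊤  stable
  step 13. node 2  ⊔preds=⊤  new=⊤  old=⊥  +wl: 6,7
  step 14. node 6  ⊔preds=⊤  new=⊤  stable
  step 15. node 7  ⊔preds=⊤  new=⊤  stable

Least fixpoint reached:
  node 0: ⊤
  node 1: ⊤
  node 2: ⊤
  node 3: ⊤
  node 4: ⊤
  node 5: 4
  node 6: ⊤
  node 7: ⊤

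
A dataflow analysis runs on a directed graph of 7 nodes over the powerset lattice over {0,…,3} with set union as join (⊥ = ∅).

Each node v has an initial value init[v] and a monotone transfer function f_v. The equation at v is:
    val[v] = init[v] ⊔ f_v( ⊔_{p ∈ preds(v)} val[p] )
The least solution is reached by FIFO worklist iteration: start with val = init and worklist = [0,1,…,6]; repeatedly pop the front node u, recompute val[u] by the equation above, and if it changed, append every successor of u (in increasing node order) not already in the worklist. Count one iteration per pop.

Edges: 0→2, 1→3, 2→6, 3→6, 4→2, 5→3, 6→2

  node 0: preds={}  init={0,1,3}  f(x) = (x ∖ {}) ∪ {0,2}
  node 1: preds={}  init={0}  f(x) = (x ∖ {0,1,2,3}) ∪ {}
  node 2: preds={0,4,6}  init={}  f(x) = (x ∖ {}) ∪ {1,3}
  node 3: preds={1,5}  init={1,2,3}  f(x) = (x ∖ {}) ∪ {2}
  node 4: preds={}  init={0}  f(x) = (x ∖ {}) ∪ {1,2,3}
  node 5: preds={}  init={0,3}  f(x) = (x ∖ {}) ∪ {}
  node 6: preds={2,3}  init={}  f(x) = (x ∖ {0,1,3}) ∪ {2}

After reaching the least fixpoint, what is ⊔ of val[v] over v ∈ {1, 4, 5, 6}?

Iteration log — 8 steps:
  step 1. node 0  ⊔preds={}  new={0,1,2,3}  old={0,1,3}  +wl: 
  step 2. node 1  ⊔preds={}  new={0}  stable
  step 3. node 2  ⊔preds={0,1,2,3}  new={0,1,2,3}  old={}  +wl: 
  step 4. node 3  ⊔preds={0,3}  new={0,1,2,3}  old={1,2,3}  +wl: 
  step 5. node 4  ⊔preds={}  new={0,1,2,3}  old={0}  +wl: 2
  step 6. node 5  ⊔preds={}  new={0,3}  stable
  step 7. node 6  ⊔preds={0,1,2,3}  new={2}  old={}  +wl: 
  step 8. node 2  ⊔preds={0,1,2,3}  new={0,1,2,3}  stable

Least fixpoint reached:
  node 0: {0,1,2,3}
  node 1: {0}
  node 2: {0,1,2,3}
  node 3: {0,1,2,3}
  node 4: {0,1,2,3}
  node 5: {0,3}
  node 6: {2}

{0,1,2,3}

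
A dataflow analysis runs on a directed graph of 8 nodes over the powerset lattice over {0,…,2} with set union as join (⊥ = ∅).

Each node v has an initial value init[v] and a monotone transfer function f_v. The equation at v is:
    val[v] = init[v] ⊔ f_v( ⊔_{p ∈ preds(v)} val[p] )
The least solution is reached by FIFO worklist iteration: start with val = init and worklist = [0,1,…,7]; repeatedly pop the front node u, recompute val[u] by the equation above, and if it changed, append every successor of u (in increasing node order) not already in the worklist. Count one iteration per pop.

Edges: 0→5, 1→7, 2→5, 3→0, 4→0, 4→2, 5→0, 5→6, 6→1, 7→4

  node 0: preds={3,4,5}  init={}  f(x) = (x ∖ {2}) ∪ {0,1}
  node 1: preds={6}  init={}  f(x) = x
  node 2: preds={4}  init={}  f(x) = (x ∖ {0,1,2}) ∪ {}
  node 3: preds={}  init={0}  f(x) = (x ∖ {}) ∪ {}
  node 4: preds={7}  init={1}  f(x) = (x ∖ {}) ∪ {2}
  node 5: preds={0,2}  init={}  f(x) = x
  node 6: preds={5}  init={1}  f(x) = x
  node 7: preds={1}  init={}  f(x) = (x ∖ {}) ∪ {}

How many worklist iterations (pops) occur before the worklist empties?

16

Trace (16 dequeues):
  [1] u=0 | in {0,1} | out {0,1} | prev {} | push {}
  [2] u=1 | in {1} | out {1} | prev {} | push {}
  [3] u=2 | in {1} | out {} | ==
  [4] u=3 | in {} | out {0} | ==
  [5] u=4 | in {} | out {1,2} | prev {1} | push {0,2}
  [6] u=5 | in {0,1} | out {0,1} | prev {} | push {}
  [7] u=6 | in {0,1} | out {0,1} | prev {1} | push {1}
  [8] u=7 | in {1} | out {1} | prev {} | push {4}
  [9] u=0 | in {0,1,2} | out {0,1} | ==
  [10] u=2 | in {1,2} | out {} | ==
  [11] u=1 | in {0,1} | out {0,1} | prev {1} | push {7}
  [12] u=4 | in {1} | out {1,2} | ==
  [13] u=7 | in {0,1} | out {0,1} | prev {1} | push {4}
  [14] u=4 | in {0,1} | out {0,1,2} | prev {1,2} | push {0,2}
  [15] u=0 | in {0,1,2} | out {0,1} | ==
  [16] u=2 | in {0,1,2} | out {} | ==

Converged values:
  [0] {0,1}
  [1] {0,1}
  [2] {}
  [3] {0}
  [4] {0,1,2}
  [5] {0,1}
  [6] {0,1}
  [7] {0,1}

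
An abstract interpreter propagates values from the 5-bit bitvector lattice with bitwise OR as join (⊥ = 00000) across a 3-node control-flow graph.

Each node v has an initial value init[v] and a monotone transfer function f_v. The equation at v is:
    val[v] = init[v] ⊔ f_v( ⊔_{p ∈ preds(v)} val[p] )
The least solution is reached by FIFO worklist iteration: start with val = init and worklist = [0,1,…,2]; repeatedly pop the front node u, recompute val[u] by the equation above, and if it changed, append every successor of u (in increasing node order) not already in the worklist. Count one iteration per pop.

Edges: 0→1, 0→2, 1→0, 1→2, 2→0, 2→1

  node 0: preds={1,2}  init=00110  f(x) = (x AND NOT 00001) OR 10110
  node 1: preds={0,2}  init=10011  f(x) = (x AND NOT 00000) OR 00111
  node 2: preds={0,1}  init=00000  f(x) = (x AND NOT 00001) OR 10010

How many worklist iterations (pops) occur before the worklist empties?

Iteration log — 5 steps:
  step 1. node 0  ⊔preds=10011  new=10110  old=00110  +wl: 
  step 2. node 1  ⊔preds=10110  new=10111  old=10011  +wl: 0
  step 3. node 2  ⊔preds=10111  new=10110  old=00000  +wl: 1
  step 4. node 0  ⊔preds=10111  new=10110  stable
  step 5. node 1  ⊔preds=10110  new=10111  stable

Least fixpoint reached:
  node 0: 10110
  node 1: 10111
  node 2: 10110

5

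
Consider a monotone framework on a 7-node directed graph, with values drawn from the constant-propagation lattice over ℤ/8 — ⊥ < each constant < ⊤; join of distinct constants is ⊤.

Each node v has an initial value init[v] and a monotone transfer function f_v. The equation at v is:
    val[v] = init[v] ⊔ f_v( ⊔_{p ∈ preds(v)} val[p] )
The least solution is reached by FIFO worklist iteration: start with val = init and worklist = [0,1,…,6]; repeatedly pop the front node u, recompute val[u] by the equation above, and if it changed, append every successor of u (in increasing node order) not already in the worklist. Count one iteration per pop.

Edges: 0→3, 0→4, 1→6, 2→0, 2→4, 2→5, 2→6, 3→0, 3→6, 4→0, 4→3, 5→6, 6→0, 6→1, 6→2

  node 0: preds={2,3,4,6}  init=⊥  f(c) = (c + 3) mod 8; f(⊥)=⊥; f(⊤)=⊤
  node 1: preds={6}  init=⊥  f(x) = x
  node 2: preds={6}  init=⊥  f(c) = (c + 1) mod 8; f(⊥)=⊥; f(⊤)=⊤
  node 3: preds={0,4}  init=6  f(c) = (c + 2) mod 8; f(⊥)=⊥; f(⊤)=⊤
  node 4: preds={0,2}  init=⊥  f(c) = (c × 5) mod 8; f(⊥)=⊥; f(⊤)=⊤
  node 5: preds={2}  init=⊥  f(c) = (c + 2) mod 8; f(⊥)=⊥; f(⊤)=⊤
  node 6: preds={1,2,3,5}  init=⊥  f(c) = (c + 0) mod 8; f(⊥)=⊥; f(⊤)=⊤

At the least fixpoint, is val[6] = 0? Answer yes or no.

Iteration log — 17 steps:
  step 1. node 0  ⊔preds=6  new=1  old=⊥  +wl: 
  step 2. node 1  ⊔preds=⊥  new=⊥  stable
  step 3. node 2  ⊔preds=⊥  new=⊥  stable
  step 4. node 3  ⊔preds=1  new=⊤  old=6  +wl: 0
  step 5. node 4  ⊔preds=1  new=5  old=⊥  +wl: 3
  step 6. node 5  ⊔preds=⊥  new=⊥  stable
  step 7. node 6  ⊔preds=⊤  new=⊤  old=⊥  +wl: 1,2
  step 8. node 0  ⊔preds=⊤  new=⊤  old=1  +wl: 4
  step 9. node 3  ⊔preds=⊤  new=⊤  stable
  step 10. node 1  ⊔preds=⊤  new=⊤  old=⊥  +wl: 6
  step 11. node 2  ⊔preds=⊤  new=⊤  old=⊥  +wl: 0,5
  step 12. node 4  ⊔preds=⊤  new=⊤  old=5  +wl: 3
  step 13. node 6  ⊔preds=⊤  new=⊤  stable
  step 14. node 0  ⊔preds=⊤  new=⊤  stable
  step 15. node 5  ⊔preds=⊤  new=⊤  old=⊥  +wl: 6
  step 16. node 3  ⊔preds=⊤  new=⊤  stable
  step 17. node 6  ⊔preds=⊤  new=⊤  stable

Least fixpoint reached:
  node 0: ⊤
  node 1: ⊤
  node 2: ⊤
  node 3: ⊤
  node 4: ⊤
  node 5: ⊤
  node 6: ⊤

no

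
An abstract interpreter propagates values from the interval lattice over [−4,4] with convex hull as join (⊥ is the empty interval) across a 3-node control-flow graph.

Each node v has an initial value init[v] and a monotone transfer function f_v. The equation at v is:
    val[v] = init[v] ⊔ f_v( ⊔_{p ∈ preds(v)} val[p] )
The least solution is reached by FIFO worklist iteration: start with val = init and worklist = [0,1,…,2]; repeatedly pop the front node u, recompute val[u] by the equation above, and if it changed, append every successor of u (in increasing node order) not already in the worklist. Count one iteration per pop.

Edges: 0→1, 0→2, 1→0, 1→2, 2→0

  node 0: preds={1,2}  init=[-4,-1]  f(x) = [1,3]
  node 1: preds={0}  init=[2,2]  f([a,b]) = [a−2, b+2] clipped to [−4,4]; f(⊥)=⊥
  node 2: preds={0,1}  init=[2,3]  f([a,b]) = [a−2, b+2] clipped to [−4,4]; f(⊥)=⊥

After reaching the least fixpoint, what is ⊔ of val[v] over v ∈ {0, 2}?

Worklist (4 pops):
  #1 pop 0: in=[2,3] → [-4,3] (was [-4,-1]); enqueue []
  #2 pop 1: in=[-4,3] → [-4,4] (was [2,2]); enqueue [0]
  #3 pop 2: in=[-4,4] → [-4,4] (was [2,3]); enqueue []
  #4 pop 0: in=[-4,4] → [-4,3] (no change)

Fixpoint:
  val[0] = [-4,3]
  val[1] = [-4,4]
  val[2] = [-4,4]

[-4,4]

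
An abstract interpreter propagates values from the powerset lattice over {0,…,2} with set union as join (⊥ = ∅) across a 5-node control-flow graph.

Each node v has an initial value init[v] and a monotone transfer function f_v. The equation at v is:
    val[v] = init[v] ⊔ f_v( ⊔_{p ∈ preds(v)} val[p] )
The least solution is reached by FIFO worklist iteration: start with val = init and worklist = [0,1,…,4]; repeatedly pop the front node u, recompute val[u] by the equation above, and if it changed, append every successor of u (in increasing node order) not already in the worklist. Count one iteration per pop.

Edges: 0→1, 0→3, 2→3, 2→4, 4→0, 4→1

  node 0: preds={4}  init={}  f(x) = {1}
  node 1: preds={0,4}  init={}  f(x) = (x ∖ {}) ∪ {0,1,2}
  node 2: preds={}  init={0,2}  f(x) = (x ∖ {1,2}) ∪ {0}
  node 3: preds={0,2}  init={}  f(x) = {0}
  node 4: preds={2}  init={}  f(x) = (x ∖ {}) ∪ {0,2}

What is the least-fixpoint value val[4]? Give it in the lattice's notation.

Worklist (7 pops):
  #1 pop 0: in={} → {1} (was {}); enqueue []
  #2 pop 1: in={1} → {0,1,2} (was {}); enqueue []
  #3 pop 2: in={} → {0,2} (no change)
  #4 pop 3: in={0,1,2} → {0} (was {}); enqueue []
  #5 pop 4: in={0,2} → {0,2} (was {}); enqueue [0,1]
  #6 pop 0: in={0,2} → {1} (no change)
  #7 pop 1: in={0,1,2} → {0,1,2} (no change)

Fixpoint:
  val[0] = {1}
  val[1] = {0,1,2}
  val[2] = {0,2}
  val[3] = {0}
  val[4] = {0,2}

{0,2}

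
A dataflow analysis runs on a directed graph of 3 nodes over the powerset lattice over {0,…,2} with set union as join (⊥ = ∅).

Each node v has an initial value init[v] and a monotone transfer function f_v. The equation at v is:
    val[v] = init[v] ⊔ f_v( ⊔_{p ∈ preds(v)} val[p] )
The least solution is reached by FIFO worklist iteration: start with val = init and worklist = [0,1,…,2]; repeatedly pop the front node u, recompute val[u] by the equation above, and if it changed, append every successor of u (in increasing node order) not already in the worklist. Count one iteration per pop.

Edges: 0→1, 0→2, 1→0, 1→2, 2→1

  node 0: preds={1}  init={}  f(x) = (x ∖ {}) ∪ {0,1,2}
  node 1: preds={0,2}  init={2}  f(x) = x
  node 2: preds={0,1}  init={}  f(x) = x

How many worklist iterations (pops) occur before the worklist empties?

Iteration log — 5 steps:
  step 1. node 0  ⊔preds={2}  new={0,1,2}  old={}  +wl: 
  step 2. node 1  ⊔preds={0,1,2}  new={0,1,2}  old={2}  +wl: 0
  step 3. node 2  ⊔preds={0,1,2}  new={0,1,2}  old={}  +wl: 1
  step 4. node 0  ⊔preds={0,1,2}  new={0,1,2}  stable
  step 5. node 1  ⊔preds={0,1,2}  new={0,1,2}  stable

Least fixpoint reached:
  node 0: {0,1,2}
  node 1: {0,1,2}
  node 2: {0,1,2}

5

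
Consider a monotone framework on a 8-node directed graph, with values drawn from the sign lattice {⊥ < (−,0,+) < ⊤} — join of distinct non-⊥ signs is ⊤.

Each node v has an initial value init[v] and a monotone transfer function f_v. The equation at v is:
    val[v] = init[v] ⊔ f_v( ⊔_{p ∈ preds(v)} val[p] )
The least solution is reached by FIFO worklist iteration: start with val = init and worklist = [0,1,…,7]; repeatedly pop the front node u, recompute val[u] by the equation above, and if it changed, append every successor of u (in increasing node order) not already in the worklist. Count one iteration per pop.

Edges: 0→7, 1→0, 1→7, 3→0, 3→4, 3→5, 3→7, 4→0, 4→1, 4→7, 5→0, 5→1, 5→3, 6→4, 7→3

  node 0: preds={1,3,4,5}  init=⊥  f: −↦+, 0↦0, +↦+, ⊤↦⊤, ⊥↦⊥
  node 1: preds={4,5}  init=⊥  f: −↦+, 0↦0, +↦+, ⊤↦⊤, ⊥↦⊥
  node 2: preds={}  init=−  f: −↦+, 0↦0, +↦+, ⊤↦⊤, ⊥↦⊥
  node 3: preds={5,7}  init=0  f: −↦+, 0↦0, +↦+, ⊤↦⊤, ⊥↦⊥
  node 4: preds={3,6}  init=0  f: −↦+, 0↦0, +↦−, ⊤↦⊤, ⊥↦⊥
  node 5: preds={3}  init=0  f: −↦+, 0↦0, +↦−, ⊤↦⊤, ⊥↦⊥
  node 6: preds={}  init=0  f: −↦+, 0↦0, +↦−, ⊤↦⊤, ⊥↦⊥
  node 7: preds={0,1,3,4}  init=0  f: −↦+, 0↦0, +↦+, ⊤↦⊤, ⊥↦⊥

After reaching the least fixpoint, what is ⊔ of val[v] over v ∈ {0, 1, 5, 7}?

0

Worklist (9 pops):
  #1 pop 0: in=0 → 0 (was ⊥); enqueue []
  #2 pop 1: in=0 → 0 (was ⊥); enqueue [0]
  #3 pop 2: in=⊥ → − (no change)
  #4 pop 3: in=0 → 0 (no change)
  #5 pop 4: in=0 → 0 (no change)
  #6 pop 5: in=0 → 0 (no change)
  #7 pop 6: in=⊥ → 0 (no change)
  #8 pop 7: in=0 → 0 (no change)
  #9 pop 0: in=0 → 0 (no change)

Fixpoint:
  val[0] = 0
  val[1] = 0
  val[2] = −
  val[3] = 0
  val[4] = 0
  val[5] = 0
  val[6] = 0
  val[7] = 0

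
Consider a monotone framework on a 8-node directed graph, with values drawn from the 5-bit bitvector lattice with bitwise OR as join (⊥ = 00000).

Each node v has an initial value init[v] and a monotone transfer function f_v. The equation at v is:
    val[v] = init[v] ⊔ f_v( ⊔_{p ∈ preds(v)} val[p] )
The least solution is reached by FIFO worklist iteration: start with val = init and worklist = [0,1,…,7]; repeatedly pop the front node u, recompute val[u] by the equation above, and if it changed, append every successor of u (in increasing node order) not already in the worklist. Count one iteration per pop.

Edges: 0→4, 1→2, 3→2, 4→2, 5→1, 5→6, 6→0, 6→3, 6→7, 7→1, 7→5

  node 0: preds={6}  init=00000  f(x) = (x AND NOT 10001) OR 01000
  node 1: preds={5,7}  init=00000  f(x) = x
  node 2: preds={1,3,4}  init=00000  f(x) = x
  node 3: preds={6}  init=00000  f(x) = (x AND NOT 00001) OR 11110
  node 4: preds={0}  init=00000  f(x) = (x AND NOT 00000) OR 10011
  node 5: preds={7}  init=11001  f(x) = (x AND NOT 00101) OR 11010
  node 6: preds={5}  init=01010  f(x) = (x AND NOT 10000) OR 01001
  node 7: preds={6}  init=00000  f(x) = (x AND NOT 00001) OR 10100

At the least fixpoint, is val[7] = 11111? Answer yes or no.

no

Worklist (14 pops):
  #1 pop 0: in=01010 → 01010 (was 00000); enqueue []
  #2 pop 1: in=11001 → 11001 (was 00000); enqueue []
  #3 pop 2: in=11001 → 11001 (was 00000); enqueue []
  #4 pop 3: in=01010 → 11110 (was 00000); enqueue [2]
  #5 pop 4: in=01010 → 11011 (was 00000); enqueue []
  #6 pop 5: in=00000 → 11011 (was 11001); enqueue [1]
  #7 pop 6: in=11011 → 01011 (was 01010); enqueue [0,3]
  #8 pop 7: in=01011 → 11110 (was 00000); enqueue [5]
  #9 pop 2: in=11111 → 11111 (was 11001); enqueue []
  #10 pop 1: in=11111 → 11111 (was 11001); enqueue [2]
  #11 pop 0: in=01011 → 01010 (no change)
  #12 pop 3: in=01011 → 11110 (no change)
  #13 pop 5: in=11110 → 11011 (no change)
  #14 pop 2: in=11111 → 11111 (no change)

Fixpoint:
  val[0] = 01010
  val[1] = 11111
  val[2] = 11111
  val[3] = 11110
  val[4] = 11011
  val[5] = 11011
  val[6] = 01011
  val[7] = 11110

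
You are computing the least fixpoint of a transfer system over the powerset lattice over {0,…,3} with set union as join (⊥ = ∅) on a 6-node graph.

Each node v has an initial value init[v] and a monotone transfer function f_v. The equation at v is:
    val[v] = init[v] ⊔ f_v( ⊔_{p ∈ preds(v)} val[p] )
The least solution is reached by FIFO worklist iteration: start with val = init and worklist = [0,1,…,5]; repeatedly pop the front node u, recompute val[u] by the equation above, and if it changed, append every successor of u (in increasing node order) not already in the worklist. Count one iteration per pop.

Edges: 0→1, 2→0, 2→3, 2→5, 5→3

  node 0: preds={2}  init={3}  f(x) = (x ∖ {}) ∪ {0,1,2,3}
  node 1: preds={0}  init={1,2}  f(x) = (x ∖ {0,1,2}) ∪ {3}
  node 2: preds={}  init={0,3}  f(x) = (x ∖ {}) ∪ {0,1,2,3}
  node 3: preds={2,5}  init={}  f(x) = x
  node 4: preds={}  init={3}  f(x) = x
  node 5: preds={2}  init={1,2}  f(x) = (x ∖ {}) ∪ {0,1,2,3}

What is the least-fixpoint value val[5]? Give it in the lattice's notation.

Trace (8 dequeues):
  [1] u=0 | in {0,3} | out {0,1,2,3} | prev {3} | push {}
  [2] u=1 | in {0,1,2,3} | out {1,2,3} | prev {1,2} | push {}
  [3] u=2 | in {} | out {0,1,2,3} | prev {0,3} | push {0}
  [4] u=3 | in {0,1,2,3} | out {0,1,2,3} | prev {} | push {}
  [5] u=4 | in {} | out {3} | ==
  [6] u=5 | in {0,1,2,3} | out {0,1,2,3} | prev {1,2} | push {3}
  [7] u=0 | in {0,1,2,3} | out {0,1,2,3} | ==
  [8] u=3 | in {0,1,2,3} | out {0,1,2,3} | ==

Converged values:
  [0] {0,1,2,3}
  [1] {1,2,3}
  [2] {0,1,2,3}
  [3] {0,1,2,3}
  [4] {3}
  [5] {0,1,2,3}

{0,1,2,3}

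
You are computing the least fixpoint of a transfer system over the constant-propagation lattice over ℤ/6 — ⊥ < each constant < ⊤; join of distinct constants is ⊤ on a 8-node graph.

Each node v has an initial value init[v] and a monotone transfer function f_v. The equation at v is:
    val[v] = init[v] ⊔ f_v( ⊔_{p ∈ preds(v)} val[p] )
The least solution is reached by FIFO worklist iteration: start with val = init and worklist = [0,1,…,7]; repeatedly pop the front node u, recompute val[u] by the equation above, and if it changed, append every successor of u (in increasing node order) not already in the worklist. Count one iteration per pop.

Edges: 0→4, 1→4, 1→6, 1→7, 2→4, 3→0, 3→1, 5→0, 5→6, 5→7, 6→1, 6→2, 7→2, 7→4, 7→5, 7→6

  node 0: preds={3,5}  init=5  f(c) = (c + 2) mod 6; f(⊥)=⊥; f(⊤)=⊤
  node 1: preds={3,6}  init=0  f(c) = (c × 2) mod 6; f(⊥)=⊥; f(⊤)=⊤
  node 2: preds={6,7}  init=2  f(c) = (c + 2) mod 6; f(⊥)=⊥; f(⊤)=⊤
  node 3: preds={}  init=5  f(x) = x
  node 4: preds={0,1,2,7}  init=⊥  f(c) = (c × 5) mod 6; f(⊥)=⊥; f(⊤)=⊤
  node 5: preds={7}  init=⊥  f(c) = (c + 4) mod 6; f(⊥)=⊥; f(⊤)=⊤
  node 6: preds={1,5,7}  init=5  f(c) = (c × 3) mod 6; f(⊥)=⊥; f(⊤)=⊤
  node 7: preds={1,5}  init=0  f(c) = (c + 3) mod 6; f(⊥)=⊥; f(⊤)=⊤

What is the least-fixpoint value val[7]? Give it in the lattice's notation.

Iteration log — 16 steps:
  step 1. node 0  ⊔preds=5  new=⊤  old=5  +wl: 
  step 2. node 1  ⊔preds=5  new=⊤  old=0  +wl: 
  step 3. node 2  ⊔preds=⊤  new=⊤  old=2  +wl: 
  step 4. node 3  ⊔preds=⊥  new=5  stable
  step 5. node 4  ⊔preds=⊤  new=⊤  old=⊥  +wl: 
  step 6. node 5  ⊔preds=0  new=4  old=⊥  +wl: 0
  step 7. node 6  ⊔preds=⊤  new=⊤  old=5  +wl: 1,2
  step 8. node 7  ⊔preds=⊤  new=⊤  old=0  +wl: 4,5,6
  step 9. node 0  ⊔preds=⊤  new=⊤  stable
  step 10. node 1  ⊔preds=⊤  new=⊤  stable
  step 11. node 2  ⊔preds=⊤  new=⊤  stable
  step 12. node 4  ⊔preds=⊤  new=⊤  stable
  step 13. node 5  ⊔preds=⊤  new=⊤  old=4  +wl: 0,7
  step 14. node 6  ⊔preds=⊤  new=⊤  stable
  step 15. node 0  ⊔preds=⊤  new=⊤  stable
  step 16. node 7  ⊔preds=⊤  new=⊤  stable

Least fixpoint reached:
  node 0: ⊤
  node 1: ⊤
  node 2: ⊤
  node 3: 5
  node 4: ⊤
  node 5: ⊤
  node 6: ⊤
  node 7: ⊤

⊤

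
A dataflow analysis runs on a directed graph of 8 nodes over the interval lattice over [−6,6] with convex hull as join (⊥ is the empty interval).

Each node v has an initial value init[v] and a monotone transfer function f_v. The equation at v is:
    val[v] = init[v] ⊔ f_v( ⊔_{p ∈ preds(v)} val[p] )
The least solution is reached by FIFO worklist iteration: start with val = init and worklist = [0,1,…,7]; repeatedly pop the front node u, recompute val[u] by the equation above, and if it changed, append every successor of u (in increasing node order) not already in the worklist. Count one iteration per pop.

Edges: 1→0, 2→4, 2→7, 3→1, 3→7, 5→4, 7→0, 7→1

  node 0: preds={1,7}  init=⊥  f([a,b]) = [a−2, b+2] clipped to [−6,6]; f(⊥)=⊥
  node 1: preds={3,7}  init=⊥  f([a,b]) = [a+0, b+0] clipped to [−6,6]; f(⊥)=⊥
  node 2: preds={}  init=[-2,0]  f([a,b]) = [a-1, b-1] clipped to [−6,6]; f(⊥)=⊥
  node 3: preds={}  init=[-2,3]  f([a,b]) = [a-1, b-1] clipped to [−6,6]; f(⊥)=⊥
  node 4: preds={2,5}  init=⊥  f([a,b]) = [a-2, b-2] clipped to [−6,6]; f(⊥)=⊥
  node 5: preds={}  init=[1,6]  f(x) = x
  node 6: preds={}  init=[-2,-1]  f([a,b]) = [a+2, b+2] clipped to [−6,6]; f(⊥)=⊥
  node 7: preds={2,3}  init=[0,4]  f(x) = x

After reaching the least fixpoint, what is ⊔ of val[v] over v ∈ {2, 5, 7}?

Trace (10 dequeues):
  [1] u=0 | in [0,4] | out [-2,6] | prev ⊥ | push {}
  [2] u=1 | in [-2,4] | out [-2,4] | prev ⊥ | push {0}
  [3] u=2 | in ⊥ | out [-2,0] | ==
  [4] u=3 | in ⊥ | out [-2,3] | ==
  [5] u=4 | in [-2,6] | out [-4,4] | prev ⊥ | push {}
  [6] u=5 | in ⊥ | out [1,6] | ==
  [7] u=6 | in ⊥ | out [-2,-1] | ==
  [8] u=7 | in [-2,3] | out [-2,4] | prev [0,4] | push {1}
  [9] u=0 | in [-2,4] | out [-4,6] | prev [-2,6] | push {}
  [10] u=1 | in [-2,4] | out [-2,4] | ==

Converged values:
  [0] [-4,6]
  [1] [-2,4]
  [2] [-2,0]
  [3] [-2,3]
  [4] [-4,4]
  [5] [1,6]
  [6] [-2,-1]
  [7] [-2,4]

[-2,6]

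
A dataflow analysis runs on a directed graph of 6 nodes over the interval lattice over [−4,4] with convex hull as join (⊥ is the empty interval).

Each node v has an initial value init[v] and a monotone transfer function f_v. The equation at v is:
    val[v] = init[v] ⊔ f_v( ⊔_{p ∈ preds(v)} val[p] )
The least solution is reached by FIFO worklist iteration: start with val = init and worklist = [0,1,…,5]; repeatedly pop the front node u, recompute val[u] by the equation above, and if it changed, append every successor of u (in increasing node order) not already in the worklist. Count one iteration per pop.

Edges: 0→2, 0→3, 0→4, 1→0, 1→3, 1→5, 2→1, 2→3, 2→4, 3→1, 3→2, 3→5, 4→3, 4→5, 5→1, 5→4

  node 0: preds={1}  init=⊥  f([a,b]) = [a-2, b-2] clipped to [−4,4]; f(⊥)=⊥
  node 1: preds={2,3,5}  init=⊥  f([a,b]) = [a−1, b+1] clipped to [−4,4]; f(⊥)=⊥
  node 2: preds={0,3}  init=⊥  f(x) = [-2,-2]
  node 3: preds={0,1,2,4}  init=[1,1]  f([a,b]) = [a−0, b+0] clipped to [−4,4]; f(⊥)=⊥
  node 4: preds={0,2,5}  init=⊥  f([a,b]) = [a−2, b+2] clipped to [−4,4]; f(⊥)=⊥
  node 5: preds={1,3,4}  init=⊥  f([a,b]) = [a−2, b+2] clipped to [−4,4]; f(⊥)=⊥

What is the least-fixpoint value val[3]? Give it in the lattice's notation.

[-4,4]

Trace (17 dequeues):
  [1] u=0 | in ⊥ | out ⊥ | ==
  [2] u=1 | in [1,1] | out [0,2] | prev ⊥ | push {0}
  [3] u=2 | in [1,1] | out [-2,-2] | prev ⊥ | push {1}
  [4] u=3 | in [-2,2] | out [-2,2] | prev [1,1] | push {2}
  [5] u=4 | in [-2,-2] | out [-4,0] | prev ⊥ | push {3}
  [6] u=5 | in [-4,2] | out [-4,4] | prev ⊥ | push {4}
  [7] u=0 | in [0,2] | out [-2,0] | prev ⊥ | push {}
  [8] u=1 | in [-4,4] | out [-4,4] | prev [0,2] | push {0,5}
  [9] u=2 | in [-2,2] | out [-2,-2] | ==
  [10] u=3 | in [-4,4] | out [-4,4] | prev [-2,2] | push {1,2}
  [11] u=4 | in [-4,4] | out [-4,4] | prev [-4,0] | push {3}
  [12] u=0 | in [-4,4] | out [-4,2] | prev [-2,0] | push {4}
  [13] u=5 | in [-4,4] | out [-4,4] | ==
  [14] u=1 | in [-4,4] | out [-4,4] | ==
  [15] u=2 | in [-4,4] | out [-2,-2] | ==
  [16] u=3 | in [-4,4] | out [-4,4] | ==
  [17] u=4 | in [-4,4] | out [-4,4] | ==

Converged values:
  [0] [-4,2]
  [1] [-4,4]
  [2] [-2,-2]
  [3] [-4,4]
  [4] [-4,4]
  [5] [-4,4]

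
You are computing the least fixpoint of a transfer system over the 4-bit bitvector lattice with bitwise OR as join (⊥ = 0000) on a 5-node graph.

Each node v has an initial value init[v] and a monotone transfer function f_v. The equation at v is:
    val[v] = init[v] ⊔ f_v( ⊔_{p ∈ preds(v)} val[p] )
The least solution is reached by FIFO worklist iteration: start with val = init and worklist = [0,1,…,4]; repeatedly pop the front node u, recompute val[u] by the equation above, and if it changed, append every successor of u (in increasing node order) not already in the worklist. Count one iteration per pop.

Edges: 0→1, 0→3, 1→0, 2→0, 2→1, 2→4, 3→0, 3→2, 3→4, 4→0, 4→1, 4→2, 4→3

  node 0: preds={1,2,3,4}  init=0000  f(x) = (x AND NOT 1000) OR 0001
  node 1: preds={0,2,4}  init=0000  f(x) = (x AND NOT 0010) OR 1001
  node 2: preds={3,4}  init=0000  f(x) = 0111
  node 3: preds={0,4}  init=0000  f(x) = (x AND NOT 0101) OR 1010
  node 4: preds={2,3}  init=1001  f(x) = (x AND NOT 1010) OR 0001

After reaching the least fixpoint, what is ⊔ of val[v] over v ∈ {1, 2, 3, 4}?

1111

Trace (10 dequeues):
  [1] u=0 | in 1001 | out 0001 | prev 0000 | push {}
  [2] u=1 | in 1001 | out 1001 | prev 0000 | push {0}
  [3] u=2 | in 1001 | out 0111 | prev 0000 | push {1}
  [4] u=3 | in 1001 | out 1010 | prev 0000 | push {2}
  [5] u=4 | in 1111 | out 1101 | prev 1001 | push {3}
  [6] u=0 | in 1111 | out 0111 | prev 0001 | push {}
  [7] u=1 | in 1111 | out 1101 | prev 1001 | push {0}
  [8] u=2 | in 1111 | out 0111 | ==
  [9] u=3 | in 1111 | out 1010 | ==
  [10] u=0 | in 1111 | out 0111 | ==

Converged values:
  [0] 0111
  [1] 1101
  [2] 0111
  [3] 1010
  [4] 1101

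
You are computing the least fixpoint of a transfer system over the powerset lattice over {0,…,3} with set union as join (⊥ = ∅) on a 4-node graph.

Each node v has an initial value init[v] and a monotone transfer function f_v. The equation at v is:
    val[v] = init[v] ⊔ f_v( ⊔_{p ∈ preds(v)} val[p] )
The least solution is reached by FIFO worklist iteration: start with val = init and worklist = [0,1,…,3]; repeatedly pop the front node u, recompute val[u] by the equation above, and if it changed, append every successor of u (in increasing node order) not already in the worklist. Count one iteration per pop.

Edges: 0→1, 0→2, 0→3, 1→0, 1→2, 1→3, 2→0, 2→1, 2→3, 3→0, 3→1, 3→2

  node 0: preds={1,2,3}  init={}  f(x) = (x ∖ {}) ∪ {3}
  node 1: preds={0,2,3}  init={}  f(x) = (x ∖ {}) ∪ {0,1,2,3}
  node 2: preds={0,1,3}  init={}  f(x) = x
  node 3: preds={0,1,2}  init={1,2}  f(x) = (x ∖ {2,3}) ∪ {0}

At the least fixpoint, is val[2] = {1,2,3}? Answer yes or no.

no

Trace (8 dequeues):
  [1] u=0 | in {1,2} | out {1,2,3} | prev {} | push {}
  [2] u=1 | in {1,2,3} | out {0,1,2,3} | prev {} | push {0}
  [3] u=2 | in {0,1,2,3} | out {0,1,2,3} | prev {} | push {1}
  [4] u=3 | in {0,1,2,3} | out {0,1,2} | prev {1,2} | push {2}
  [5] u=0 | in {0,1,2,3} | out {0,1,2,3} | prev {1,2,3} | push {3}
  [6] u=1 | in {0,1,2,3} | out {0,1,2,3} | ==
  [7] u=2 | in {0,1,2,3} | out {0,1,2,3} | ==
  [8] u=3 | in {0,1,2,3} | out {0,1,2} | ==

Converged values:
  [0] {0,1,2,3}
  [1] {0,1,2,3}
  [2] {0,1,2,3}
  [3] {0,1,2}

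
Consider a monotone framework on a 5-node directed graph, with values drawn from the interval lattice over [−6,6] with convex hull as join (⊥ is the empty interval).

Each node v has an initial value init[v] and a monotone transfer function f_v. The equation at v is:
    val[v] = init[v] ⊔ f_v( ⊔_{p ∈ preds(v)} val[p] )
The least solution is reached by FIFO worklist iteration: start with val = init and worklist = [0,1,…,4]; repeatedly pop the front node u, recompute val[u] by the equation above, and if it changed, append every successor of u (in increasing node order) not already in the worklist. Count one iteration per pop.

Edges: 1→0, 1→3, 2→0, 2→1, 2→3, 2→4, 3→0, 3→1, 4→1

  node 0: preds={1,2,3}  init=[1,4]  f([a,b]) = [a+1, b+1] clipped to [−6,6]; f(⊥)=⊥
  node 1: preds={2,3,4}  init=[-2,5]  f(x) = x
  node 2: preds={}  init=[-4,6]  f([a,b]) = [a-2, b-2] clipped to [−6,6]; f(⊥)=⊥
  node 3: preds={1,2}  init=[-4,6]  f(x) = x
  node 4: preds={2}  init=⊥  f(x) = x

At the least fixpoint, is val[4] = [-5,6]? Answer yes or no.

Trace (7 dequeues):
  [1] u=0 | in [-4,6] | out [-3,6] | prev [1,4] | push {}
  [2] u=1 | in [-4,6] | out [-4,6] | prev [-2,5] | push {0}
  [3] u=2 | in ⊥ | out [-4,6] | ==
  [4] u=3 | in [-4,6] | out [-4,6] | ==
  [5] u=4 | in [-4,6] | out [-4,6] | prev ⊥ | push {1}
  [6] u=0 | in [-4,6] | out [-3,6] | ==
  [7] u=1 | in [-4,6] | out [-4,6] | ==

Converged values:
  [0] [-3,6]
  [1] [-4,6]
  [2] [-4,6]
  [3] [-4,6]
  [4] [-4,6]

no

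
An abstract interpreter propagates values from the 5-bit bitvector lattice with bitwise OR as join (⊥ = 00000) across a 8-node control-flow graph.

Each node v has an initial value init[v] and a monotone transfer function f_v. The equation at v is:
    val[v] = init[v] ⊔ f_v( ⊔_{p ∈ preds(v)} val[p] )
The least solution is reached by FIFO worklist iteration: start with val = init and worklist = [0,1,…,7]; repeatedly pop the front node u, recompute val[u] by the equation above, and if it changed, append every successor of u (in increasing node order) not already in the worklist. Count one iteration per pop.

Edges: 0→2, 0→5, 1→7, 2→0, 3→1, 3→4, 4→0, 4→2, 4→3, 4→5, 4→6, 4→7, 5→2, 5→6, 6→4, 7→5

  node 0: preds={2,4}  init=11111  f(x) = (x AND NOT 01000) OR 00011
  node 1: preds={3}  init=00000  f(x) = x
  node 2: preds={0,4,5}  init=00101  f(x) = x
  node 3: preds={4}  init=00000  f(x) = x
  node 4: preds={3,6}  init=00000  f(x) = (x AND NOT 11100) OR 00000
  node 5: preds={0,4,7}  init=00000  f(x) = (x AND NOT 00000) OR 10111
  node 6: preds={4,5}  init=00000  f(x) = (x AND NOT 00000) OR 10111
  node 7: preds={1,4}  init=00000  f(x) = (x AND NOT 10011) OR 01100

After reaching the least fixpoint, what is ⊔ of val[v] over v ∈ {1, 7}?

Trace (20 dequeues):
  [1] u=0 | in 00101 | out 11111 | ==
  [2] u=1 | in 00000 | out 00000 | ==
  [3] u=2 | in 11111 | out 11111 | prev 00101 | push {0}
  [4] u=3 | in 00000 | out 00000 | ==
  [5] u=4 | in 00000 | out 00000 | ==
  [6] u=5 | in 11111 | out 11111 | prev 00000 | push {2}
  [7] u=6 | in 11111 | out 11111 | prev 00000 | push {4}
  [8] u=7 | in 00000 | out 01100 | prev 00000 | push {5}
  [9] u=0 | in 11111 | out 11111 | ==
  [10] u=2 | in 11111 | out 11111 | ==
  [11] u=4 | in 11111 | out 00011 | prev 00000 | push {0,2,3,6,7}
  [12] u=5 | in 11111 | out 11111 | ==
  [13] u=0 | in 11111 | out 11111 | ==
  [14] u=2 | in 11111 | out 11111 | ==
  [15] u=3 | in 00011 | out 00011 | prev 00000 | push {1,4}
  [16] u=6 | in 11111 | out 11111 | ==
  [17] u=7 | in 00011 | out 01100 | ==
  [18] u=1 | in 00011 | out 00011 | prev 00000 | push {7}
  [19] u=4 | in 11111 | out 00011 | ==
  [20] u=7 | in 00011 | out 01100 | ==

Converged values:
  [0] 11111
  [1] 00011
  [2] 11111
  [3] 00011
  [4] 00011
  [5] 11111
  [6] 11111
  [7] 01100

01111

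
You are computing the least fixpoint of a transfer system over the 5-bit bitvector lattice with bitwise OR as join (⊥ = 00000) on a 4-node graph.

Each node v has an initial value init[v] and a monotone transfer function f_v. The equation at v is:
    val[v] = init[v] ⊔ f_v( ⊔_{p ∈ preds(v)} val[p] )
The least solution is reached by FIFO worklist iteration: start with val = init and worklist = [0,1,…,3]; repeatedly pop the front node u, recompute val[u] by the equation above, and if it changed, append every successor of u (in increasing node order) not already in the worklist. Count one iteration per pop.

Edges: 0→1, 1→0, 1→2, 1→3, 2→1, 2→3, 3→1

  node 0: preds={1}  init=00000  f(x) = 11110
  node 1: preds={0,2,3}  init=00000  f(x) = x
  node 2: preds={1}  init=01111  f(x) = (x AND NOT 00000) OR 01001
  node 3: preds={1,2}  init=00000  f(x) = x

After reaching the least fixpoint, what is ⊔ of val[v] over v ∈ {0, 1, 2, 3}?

11111

Iteration log — 6 steps:
  step 1. node 0  ⊔preds=00000  new=11110  old=00000  +wl: 
  step 2. node 1  ⊔preds=11111  new=11111  old=00000  +wl: 0
  step 3. node 2  ⊔preds=11111  new=11111  old=01111  +wl: 1
  step 4. node 3  ⊔preds=11111  new=11111  old=00000  +wl: 
  step 5. node 0  ⊔preds=11111  new=11110  stable
  step 6. node 1  ⊔preds=11111  new=11111  stable

Least fixpoint reached:
  node 0: 11110
  node 1: 11111
  node 2: 11111
  node 3: 11111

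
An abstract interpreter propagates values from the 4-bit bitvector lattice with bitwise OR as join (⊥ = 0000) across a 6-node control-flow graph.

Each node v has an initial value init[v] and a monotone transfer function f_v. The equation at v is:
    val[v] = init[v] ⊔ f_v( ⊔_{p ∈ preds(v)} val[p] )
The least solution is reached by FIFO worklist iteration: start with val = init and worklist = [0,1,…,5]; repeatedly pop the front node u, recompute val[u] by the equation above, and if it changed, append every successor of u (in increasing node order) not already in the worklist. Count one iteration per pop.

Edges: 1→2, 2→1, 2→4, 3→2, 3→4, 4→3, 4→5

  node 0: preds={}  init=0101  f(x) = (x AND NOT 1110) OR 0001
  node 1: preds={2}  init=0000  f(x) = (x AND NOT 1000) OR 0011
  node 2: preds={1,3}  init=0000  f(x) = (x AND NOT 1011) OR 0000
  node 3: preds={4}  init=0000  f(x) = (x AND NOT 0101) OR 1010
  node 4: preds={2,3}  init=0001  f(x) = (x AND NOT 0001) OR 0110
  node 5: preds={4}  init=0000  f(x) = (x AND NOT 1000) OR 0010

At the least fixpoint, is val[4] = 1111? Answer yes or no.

Worklist (8 pops):
  #1 pop 0: in=0000 → 0101 (no change)
  #2 pop 1: in=0000 → 0011 (was 0000); enqueue []
  #3 pop 2: in=0011 → 0000 (no change)
  #4 pop 3: in=0001 → 1010 (was 0000); enqueue [2]
  #5 pop 4: in=1010 → 1111 (was 0001); enqueue [3]
  #6 pop 5: in=1111 → 0111 (was 0000); enqueue []
  #7 pop 2: in=1011 → 0000 (no change)
  #8 pop 3: in=1111 → 1010 (no change)

Fixpoint:
  val[0] = 0101
  val[1] = 0011
  val[2] = 0000
  val[3] = 1010
  val[4] = 1111
  val[5] = 0111

yes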